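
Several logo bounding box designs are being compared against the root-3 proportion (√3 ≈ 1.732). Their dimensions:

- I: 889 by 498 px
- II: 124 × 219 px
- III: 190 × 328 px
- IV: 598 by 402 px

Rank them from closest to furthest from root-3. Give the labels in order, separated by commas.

III, II, I, IV

Ratios: I = 889 / 498 ≈ 1.785; II = 219 / 124 ≈ 1.766; III = 328 / 190 ≈ 1.726; IV = 598 / 402 ≈ 1.488.
|Δ from 1.732|: I 0.053; II 0.034; III 0.006; IV 0.244.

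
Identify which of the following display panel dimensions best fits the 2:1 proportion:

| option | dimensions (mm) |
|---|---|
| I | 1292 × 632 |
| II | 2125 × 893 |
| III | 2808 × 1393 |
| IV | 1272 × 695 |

Ratios (long/short): I ≈ 2.044; II ≈ 2.380; III ≈ 2.016; IV ≈ 1.830.
2:1 ≈ 2.000; option III is nearest (Δ 0.016).

III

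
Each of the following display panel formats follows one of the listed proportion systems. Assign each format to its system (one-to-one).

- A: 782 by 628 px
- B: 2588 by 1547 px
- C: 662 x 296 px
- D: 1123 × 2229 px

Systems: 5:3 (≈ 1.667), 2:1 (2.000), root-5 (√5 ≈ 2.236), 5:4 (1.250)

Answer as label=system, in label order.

A = 782/628 ≈ 1.245 → 5:4 (1.250)
B = 2588/1547 ≈ 1.673 → 5:3 (1.667)
C = 662/296 ≈ 2.236 → root-5 (2.236)
D = 2229/1123 ≈ 1.985 → 2:1 (2.000)

A=5:4, B=5:3, C=root-5, D=2:1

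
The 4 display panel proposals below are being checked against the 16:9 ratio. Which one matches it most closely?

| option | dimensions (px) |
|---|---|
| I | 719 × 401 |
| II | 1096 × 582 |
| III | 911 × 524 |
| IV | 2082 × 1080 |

I

Target 16:9 ≈ 1.778.
I: 1.793 (Δ0.015)  II: 1.883 (Δ0.105)  III: 1.739 (Δ0.039)  IV: 1.928 (Δ0.150)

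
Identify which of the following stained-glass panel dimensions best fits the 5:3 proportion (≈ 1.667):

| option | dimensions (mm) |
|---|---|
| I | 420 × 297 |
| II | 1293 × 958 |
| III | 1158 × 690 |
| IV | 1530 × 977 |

III

Target 5:3 ≈ 1.667.
I: 1.414 (Δ0.253)  II: 1.350 (Δ0.317)  III: 1.678 (Δ0.011)  IV: 1.566 (Δ0.101)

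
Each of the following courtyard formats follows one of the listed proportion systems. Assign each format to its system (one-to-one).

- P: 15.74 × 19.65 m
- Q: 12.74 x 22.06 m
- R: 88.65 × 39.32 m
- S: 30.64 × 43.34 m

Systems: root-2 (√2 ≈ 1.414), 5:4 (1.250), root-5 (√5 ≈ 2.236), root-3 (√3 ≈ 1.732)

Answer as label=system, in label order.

Ratios: P ≈ 1.248; Q ≈ 1.732; R ≈ 2.255; S ≈ 1.414.
Targets: root-2 ≈ 1.414; 5:4 ≈ 1.250; root-5 ≈ 2.236; root-3 ≈ 1.732.

P=5:4, Q=root-3, R=root-5, S=root-2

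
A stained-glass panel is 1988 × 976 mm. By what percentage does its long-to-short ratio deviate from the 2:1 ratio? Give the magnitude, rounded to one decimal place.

Ratio = 1988 / 976 ≈ 2.0369.
Ideal 2:1 = 2.0000. |2.0369 − 2.0000| / 2.0000 ≈ 1.85% → 1.8%.

1.8%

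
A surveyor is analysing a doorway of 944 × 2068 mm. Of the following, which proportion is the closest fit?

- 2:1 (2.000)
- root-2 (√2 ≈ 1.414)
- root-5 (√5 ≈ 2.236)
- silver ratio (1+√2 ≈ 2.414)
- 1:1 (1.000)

Ratio = 2068 / 944 ≈ 2.191.
Distances: 2:1 2.000 (Δ 0.191); root-2 1.414 (Δ 0.777); root-5 2.236 (Δ 0.045); silver ratio 2.414 (Δ 0.223); 1:1 1.000 (Δ 1.191).

root-5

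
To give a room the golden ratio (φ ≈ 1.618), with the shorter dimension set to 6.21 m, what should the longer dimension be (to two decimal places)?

10.05 m

golden ratio ≈ 1.61803.
Longer side = 6.21 × 1.61803 ≈ 10.0480 → 10.05 m.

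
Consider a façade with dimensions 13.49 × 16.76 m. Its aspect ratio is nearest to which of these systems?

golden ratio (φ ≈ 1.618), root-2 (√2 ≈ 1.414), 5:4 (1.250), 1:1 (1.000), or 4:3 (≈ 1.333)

5:4

Ratio = 16.76 / 13.49 ≈ 1.242.
Distances: golden ratio 1.618 (Δ 0.376); root-2 1.414 (Δ 0.172); 5:4 1.250 (Δ 0.008); 1:1 1.000 (Δ 0.242); 4:3 1.333 (Δ 0.091).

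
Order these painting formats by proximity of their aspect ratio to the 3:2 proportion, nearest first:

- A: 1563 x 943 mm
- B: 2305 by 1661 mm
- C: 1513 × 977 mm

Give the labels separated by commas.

A: 1563/943 ≈ 1.657 → |1.657 − 1.500| = 0.157
B: 2305/1661 ≈ 1.388 → |1.388 − 1.500| = 0.112
C: 1513/977 ≈ 1.549 → |1.549 − 1.500| = 0.049

C, B, A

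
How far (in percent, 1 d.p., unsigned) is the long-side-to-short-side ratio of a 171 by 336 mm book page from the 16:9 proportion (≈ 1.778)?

Ratio = 336 / 171 ≈ 1.9649.
Ideal 16:9 ≈ 1.7778. |1.9649 − 1.7778| / 1.7778 ≈ 10.52% → 10.5%.

10.5%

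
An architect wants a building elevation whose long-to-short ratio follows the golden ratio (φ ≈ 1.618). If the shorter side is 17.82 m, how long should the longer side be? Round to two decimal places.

28.83 m

golden ratio ≈ 1.61803.
Longer side = 17.82 × 1.61803 ≈ 28.8333 → 28.83 m.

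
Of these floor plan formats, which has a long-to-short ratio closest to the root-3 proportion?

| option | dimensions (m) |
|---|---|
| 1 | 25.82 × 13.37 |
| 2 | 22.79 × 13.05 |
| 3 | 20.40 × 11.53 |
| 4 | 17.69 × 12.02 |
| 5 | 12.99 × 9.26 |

2

Target root-3 ≈ 1.732.
1: 1.931 (Δ0.199)  2: 1.746 (Δ0.014)  3: 1.769 (Δ0.037)  4: 1.472 (Δ0.260)  5: 1.403 (Δ0.329)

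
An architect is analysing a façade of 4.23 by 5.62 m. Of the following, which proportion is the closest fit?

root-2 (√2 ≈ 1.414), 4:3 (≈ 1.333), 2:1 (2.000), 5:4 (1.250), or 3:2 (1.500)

4:3

Ratio = 5.62 / 4.23 ≈ 1.329.
Distances: root-2 1.414 (Δ 0.085); 4:3 1.333 (Δ 0.004); 2:1 2.000 (Δ 0.671); 5:4 1.250 (Δ 0.079); 3:2 1.500 (Δ 0.171).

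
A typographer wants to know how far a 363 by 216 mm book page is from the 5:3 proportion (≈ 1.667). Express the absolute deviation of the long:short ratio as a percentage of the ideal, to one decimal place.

Ratio = 363 / 216 ≈ 1.6806.
Ideal 5:3 ≈ 1.6667. |1.6806 − 1.6667| / 1.6667 ≈ 0.83% → 0.8%.

0.8%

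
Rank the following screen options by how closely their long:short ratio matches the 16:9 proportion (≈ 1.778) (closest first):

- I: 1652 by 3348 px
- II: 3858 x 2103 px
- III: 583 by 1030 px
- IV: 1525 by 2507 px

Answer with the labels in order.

Ratios: I = 3348 / 1652 ≈ 2.027; II = 3858 / 2103 ≈ 1.835; III = 1030 / 583 ≈ 1.767; IV = 2507 / 1525 ≈ 1.644.
|Δ from 1.778|: I 0.249; II 0.057; III 0.011; IV 0.134.

III, II, IV, I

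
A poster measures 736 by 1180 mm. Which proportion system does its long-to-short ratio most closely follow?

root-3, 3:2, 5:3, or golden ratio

golden ratio

Ratio = 1180 / 736 ≈ 1.603.
Distances: root-3 1.732 (Δ 0.129); 3:2 1.500 (Δ 0.103); 5:3 1.667 (Δ 0.064); golden ratio 1.618 (Δ 0.015).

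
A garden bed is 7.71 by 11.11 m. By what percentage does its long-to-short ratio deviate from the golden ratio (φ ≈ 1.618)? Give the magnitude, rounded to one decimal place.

Ratio = 11.11 / 7.71 ≈ 1.4410.
Ideal golden ratio ≈ 1.6180. |1.4410 − 1.6180| / 1.6180 ≈ 10.94% → 10.9%.

10.9%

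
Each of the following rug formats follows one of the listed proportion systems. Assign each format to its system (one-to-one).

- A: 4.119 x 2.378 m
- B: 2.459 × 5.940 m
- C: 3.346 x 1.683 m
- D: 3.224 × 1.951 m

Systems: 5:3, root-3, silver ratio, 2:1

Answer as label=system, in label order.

A=root-3, B=silver ratio, C=2:1, D=5:3

A = 4.119/2.378 ≈ 1.732 → root-3 (1.732)
B = 5.940/2.459 ≈ 2.416 → silver ratio (2.414)
C = 3.346/1.683 ≈ 1.988 → 2:1 (2.000)
D = 3.224/1.951 ≈ 1.652 → 5:3 (1.667)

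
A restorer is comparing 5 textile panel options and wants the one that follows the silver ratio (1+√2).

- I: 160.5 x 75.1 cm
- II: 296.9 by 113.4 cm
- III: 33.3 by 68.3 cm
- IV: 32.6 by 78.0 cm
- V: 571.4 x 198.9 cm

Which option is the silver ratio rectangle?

Ratios (long/short): I ≈ 2.137; II ≈ 2.618; III ≈ 2.051; IV ≈ 2.393; V ≈ 2.873.
silver ratio ≈ 2.414; option IV is nearest (Δ 0.021).

IV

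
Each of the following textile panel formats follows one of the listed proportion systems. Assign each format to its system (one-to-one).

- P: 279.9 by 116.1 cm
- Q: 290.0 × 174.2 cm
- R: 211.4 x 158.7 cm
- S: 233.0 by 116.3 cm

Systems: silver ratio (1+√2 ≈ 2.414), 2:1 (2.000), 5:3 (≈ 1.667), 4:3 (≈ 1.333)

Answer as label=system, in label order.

P=silver ratio, Q=5:3, R=4:3, S=2:1

Ratios: P ≈ 2.411; Q ≈ 1.665; R ≈ 1.332; S ≈ 2.003.
Targets: silver ratio ≈ 2.414; 2:1 ≈ 2.000; 5:3 ≈ 1.667; 4:3 ≈ 1.333.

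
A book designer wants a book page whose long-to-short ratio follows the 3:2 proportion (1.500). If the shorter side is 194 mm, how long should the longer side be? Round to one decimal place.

3:2 = 1.50000.
Longer side = 194 × 1.50000 ≈ 291.000 → 291.0 mm.

291.0 mm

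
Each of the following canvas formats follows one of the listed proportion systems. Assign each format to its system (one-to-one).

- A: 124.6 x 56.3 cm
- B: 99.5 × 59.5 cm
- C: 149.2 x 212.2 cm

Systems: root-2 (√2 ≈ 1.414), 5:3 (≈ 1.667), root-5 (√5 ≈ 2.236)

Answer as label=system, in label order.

A = 124.6/56.3 ≈ 2.213 → root-5 (2.236)
B = 99.5/59.5 ≈ 1.672 → 5:3 (1.667)
C = 212.2/149.2 ≈ 1.422 → root-2 (1.414)

A=root-5, B=5:3, C=root-2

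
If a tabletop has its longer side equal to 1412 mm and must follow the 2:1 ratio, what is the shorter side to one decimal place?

2:1 = 2.00000.
Shorter side = 1412 ÷ 2.00000 ≈ 706.000 → 706.0 mm.

706.0 mm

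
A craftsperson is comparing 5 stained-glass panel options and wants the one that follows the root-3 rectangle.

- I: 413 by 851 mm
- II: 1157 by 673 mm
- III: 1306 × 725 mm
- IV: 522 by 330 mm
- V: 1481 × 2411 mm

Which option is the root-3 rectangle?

II

Target root-3 ≈ 1.732.
I: 2.061 (Δ0.329)  II: 1.719 (Δ0.013)  III: 1.801 (Δ0.069)  IV: 1.582 (Δ0.150)  V: 1.628 (Δ0.104)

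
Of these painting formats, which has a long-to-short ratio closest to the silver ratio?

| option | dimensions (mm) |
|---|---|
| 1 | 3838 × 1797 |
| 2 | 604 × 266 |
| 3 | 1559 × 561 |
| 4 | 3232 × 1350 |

4

Target silver ratio ≈ 2.414.
1: 2.136 (Δ0.278)  2: 2.271 (Δ0.143)  3: 2.779 (Δ0.365)  4: 2.394 (Δ0.020)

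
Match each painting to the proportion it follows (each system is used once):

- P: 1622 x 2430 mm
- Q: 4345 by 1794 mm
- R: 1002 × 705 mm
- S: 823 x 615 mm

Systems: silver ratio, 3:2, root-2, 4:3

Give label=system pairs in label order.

P=3:2, Q=silver ratio, R=root-2, S=4:3

P = 2430/1622 ≈ 1.498 → 3:2 (1.500)
Q = 4345/1794 ≈ 2.422 → silver ratio (2.414)
R = 1002/705 ≈ 1.421 → root-2 (1.414)
S = 823/615 ≈ 1.338 → 4:3 (1.333)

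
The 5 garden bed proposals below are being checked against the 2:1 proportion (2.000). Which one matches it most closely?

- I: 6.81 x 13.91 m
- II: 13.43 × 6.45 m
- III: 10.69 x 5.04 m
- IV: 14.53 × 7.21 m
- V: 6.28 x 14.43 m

IV

Ratios (long/short): I ≈ 2.043; II ≈ 2.082; III ≈ 2.121; IV ≈ 2.015; V ≈ 2.298.
2:1 ≈ 2.000; option IV is nearest (Δ 0.015).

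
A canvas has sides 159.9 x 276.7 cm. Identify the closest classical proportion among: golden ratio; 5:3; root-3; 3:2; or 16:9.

Ratio = 276.7 / 159.9 ≈ 1.730.
Distances: golden ratio 1.618 (Δ 0.112); 5:3 1.667 (Δ 0.063); root-3 1.732 (Δ 0.002); 3:2 1.500 (Δ 0.230); 16:9 1.778 (Δ 0.048).

root-3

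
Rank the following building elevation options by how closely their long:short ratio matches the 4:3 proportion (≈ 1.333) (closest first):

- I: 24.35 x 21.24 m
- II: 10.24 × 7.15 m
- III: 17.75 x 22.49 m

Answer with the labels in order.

III, II, I

Ratios: I = 24.35 / 21.24 ≈ 1.146; II = 10.24 / 7.15 ≈ 1.432; III = 22.49 / 17.75 ≈ 1.267.
|Δ from 1.333|: I 0.187; II 0.099; III 0.066.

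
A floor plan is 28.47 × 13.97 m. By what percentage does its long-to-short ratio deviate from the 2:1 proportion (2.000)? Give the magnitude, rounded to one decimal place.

Ratio = 28.47 / 13.97 ≈ 2.0379.
Ideal 2:1 = 2.0000. |2.0379 − 2.0000| / 2.0000 ≈ 1.90% → 1.9%.

1.9%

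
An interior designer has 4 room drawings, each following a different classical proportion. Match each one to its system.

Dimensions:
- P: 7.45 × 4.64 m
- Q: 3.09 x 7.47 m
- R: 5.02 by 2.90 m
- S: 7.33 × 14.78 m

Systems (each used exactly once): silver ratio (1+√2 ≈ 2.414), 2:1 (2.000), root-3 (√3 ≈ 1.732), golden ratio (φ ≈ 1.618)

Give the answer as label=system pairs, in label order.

P=golden ratio, Q=silver ratio, R=root-3, S=2:1

P = 7.45/4.64 ≈ 1.606 → golden ratio (1.618)
Q = 7.47/3.09 ≈ 2.417 → silver ratio (2.414)
R = 5.02/2.90 ≈ 1.731 → root-3 (1.732)
S = 14.78/7.33 ≈ 2.016 → 2:1 (2.000)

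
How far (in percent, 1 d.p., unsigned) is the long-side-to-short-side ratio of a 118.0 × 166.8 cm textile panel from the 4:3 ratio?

6.0%

Ratio = 166.8 / 118.0 ≈ 1.4136.
Ideal 4:3 ≈ 1.3333. |1.4136 − 1.3333| / 1.3333 ≈ 6.02% → 6.0%.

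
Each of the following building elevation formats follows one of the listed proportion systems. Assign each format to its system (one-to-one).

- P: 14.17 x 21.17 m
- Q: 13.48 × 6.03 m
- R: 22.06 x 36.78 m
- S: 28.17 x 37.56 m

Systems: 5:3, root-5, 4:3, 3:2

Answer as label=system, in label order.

Ratios: P ≈ 1.494; Q ≈ 2.235; R ≈ 1.667; S ≈ 1.333.
Targets: 5:3 ≈ 1.667; root-5 ≈ 2.236; 4:3 ≈ 1.333; 3:2 ≈ 1.500.

P=3:2, Q=root-5, R=5:3, S=4:3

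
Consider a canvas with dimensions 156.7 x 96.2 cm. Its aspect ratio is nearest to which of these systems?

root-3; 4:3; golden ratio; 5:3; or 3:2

golden ratio

Ratio = 156.7 / 96.2 ≈ 1.629.
Distances: root-3 1.732 (Δ 0.103); 4:3 1.333 (Δ 0.296); golden ratio 1.618 (Δ 0.011); 5:3 1.667 (Δ 0.038); 3:2 1.500 (Δ 0.129).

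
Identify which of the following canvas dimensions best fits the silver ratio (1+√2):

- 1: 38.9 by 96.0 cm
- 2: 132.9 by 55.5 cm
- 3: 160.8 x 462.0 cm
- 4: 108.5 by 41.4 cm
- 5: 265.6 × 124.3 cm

2

Ratios (long/short): 1 ≈ 2.468; 2 ≈ 2.395; 3 ≈ 2.873; 4 ≈ 2.621; 5 ≈ 2.137.
silver ratio ≈ 2.414; option 2 is nearest (Δ 0.019).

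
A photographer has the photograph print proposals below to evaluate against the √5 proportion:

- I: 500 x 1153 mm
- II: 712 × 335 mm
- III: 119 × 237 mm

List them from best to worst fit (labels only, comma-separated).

Ratios: I = 1153 / 500 ≈ 2.306; II = 712 / 335 ≈ 2.125; III = 237 / 119 ≈ 1.992.
|Δ from 2.236|: I 0.070; II 0.111; III 0.244.

I, II, III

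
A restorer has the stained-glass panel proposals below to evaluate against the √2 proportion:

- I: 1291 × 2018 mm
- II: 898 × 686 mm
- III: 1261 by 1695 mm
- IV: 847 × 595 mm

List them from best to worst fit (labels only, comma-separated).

Ratios: I = 2018 / 1291 ≈ 1.563; II = 898 / 686 ≈ 1.309; III = 1695 / 1261 ≈ 1.344; IV = 847 / 595 ≈ 1.424.
|Δ from 1.414|: I 0.149; II 0.105; III 0.070; IV 0.010.

IV, III, II, I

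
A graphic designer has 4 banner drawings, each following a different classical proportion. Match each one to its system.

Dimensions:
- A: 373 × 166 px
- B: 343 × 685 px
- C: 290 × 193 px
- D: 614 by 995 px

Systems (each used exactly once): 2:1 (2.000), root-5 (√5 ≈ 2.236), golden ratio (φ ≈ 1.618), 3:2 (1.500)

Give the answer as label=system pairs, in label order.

Ratios: A ≈ 2.247; B ≈ 1.997; C ≈ 1.503; D ≈ 1.621.
Targets: 2:1 ≈ 2.000; root-5 ≈ 2.236; golden ratio ≈ 1.618; 3:2 ≈ 1.500.

A=root-5, B=2:1, C=3:2, D=golden ratio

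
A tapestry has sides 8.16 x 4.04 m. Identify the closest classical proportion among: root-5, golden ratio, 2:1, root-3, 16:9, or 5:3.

Ratio = 8.16 / 4.04 ≈ 2.020.
Distances: root-5 2.236 (Δ 0.216); golden ratio 1.618 (Δ 0.402); 2:1 2.000 (Δ 0.020); root-3 1.732 (Δ 0.288); 16:9 1.778 (Δ 0.242); 5:3 1.667 (Δ 0.353).

2:1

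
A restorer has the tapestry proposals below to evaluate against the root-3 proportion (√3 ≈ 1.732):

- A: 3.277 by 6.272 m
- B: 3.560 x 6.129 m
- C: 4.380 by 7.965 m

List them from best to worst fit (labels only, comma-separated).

B, C, A

A: 6.272/3.277 ≈ 1.914 → |1.914 − 1.732| = 0.182
B: 6.129/3.560 ≈ 1.722 → |1.722 − 1.732| = 0.010
C: 7.965/4.380 ≈ 1.818 → |1.818 − 1.732| = 0.086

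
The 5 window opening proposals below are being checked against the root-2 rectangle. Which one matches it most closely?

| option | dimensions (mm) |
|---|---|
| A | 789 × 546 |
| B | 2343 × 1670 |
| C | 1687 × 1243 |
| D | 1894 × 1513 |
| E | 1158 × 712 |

Target root-2 ≈ 1.414.
A: 1.445 (Δ0.031)  B: 1.403 (Δ0.011)  C: 1.357 (Δ0.057)  D: 1.252 (Δ0.162)  E: 1.626 (Δ0.212)

B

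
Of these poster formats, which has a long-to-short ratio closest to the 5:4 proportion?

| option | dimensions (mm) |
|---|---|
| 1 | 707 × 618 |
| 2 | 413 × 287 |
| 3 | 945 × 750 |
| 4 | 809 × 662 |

Ratios (long/short): 1 ≈ 1.144; 2 ≈ 1.439; 3 ≈ 1.260; 4 ≈ 1.222.
5:4 ≈ 1.250; option 3 is nearest (Δ 0.010).

3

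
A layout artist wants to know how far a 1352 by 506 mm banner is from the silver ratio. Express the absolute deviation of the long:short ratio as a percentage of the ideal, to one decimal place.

10.7%

Ratio = 1352 / 506 ≈ 2.6719.
Ideal silver ratio ≈ 2.4142. |2.6719 − 2.4142| / 2.4142 ≈ 10.67% → 10.7%.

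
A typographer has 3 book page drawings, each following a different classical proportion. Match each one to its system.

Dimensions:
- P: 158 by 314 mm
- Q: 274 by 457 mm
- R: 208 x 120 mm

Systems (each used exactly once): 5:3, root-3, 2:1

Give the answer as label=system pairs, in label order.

P=2:1, Q=5:3, R=root-3

P = 314/158 ≈ 1.987 → 2:1 (2.000)
Q = 457/274 ≈ 1.668 → 5:3 (1.667)
R = 208/120 ≈ 1.733 → root-3 (1.732)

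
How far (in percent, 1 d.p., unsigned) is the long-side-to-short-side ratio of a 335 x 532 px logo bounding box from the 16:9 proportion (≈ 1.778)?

10.7%

Ratio = 532 / 335 ≈ 1.5881.
Ideal 16:9 ≈ 1.7778. |1.5881 − 1.7778| / 1.7778 ≈ 10.67% → 10.7%.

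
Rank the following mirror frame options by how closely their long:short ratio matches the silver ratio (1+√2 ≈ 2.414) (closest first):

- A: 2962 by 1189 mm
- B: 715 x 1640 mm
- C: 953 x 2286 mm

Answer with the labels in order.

C, A, B

A: 2962/1189 ≈ 2.491 → |2.491 − 2.414| = 0.077
B: 1640/715 ≈ 2.294 → |2.294 − 2.414| = 0.120
C: 2286/953 ≈ 2.399 → |2.399 − 2.414| = 0.015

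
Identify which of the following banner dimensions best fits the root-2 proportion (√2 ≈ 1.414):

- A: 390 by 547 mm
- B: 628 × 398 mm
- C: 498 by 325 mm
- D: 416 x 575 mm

Target root-2 ≈ 1.414.
A: 1.403 (Δ0.011)  B: 1.578 (Δ0.164)  C: 1.532 (Δ0.118)  D: 1.382 (Δ0.032)

A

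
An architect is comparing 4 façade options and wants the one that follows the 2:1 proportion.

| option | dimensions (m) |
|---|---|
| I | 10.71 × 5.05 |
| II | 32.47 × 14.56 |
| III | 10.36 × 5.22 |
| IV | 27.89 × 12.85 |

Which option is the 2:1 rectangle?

Target 2:1 ≈ 2.000.
I: 2.121 (Δ0.121)  II: 2.230 (Δ0.230)  III: 1.985 (Δ0.015)  IV: 2.170 (Δ0.170)

III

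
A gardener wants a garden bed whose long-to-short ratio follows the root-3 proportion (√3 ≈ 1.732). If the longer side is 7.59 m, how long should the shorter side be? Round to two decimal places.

root-3 ≈ 1.73205.
Shorter side = 7.59 ÷ 1.73205 ≈ 4.3821 → 4.38 m.

4.38 m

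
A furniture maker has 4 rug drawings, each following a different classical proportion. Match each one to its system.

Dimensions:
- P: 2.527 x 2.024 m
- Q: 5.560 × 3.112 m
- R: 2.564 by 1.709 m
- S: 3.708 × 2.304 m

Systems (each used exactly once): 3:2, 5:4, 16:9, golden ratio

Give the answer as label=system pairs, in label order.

P=5:4, Q=16:9, R=3:2, S=golden ratio

Ratios: P ≈ 1.249; Q ≈ 1.787; R ≈ 1.500; S ≈ 1.609.
Targets: 3:2 ≈ 1.500; 5:4 ≈ 1.250; 16:9 ≈ 1.778; golden ratio ≈ 1.618.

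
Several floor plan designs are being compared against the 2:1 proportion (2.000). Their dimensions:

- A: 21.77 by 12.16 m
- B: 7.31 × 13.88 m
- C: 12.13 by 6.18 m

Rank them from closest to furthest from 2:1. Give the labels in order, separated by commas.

A: 21.77/12.16 ≈ 1.790 → |1.790 − 2.000| = 0.210
B: 13.88/7.31 ≈ 1.899 → |1.899 − 2.000| = 0.101
C: 12.13/6.18 ≈ 1.963 → |1.963 − 2.000| = 0.037

C, B, A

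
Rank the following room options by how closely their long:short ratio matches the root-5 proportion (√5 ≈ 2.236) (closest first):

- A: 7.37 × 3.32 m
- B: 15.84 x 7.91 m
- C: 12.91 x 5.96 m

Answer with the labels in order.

Ratios: A = 7.37 / 3.32 ≈ 2.220; B = 15.84 / 7.91 ≈ 2.003; C = 12.91 / 5.96 ≈ 2.166.
|Δ from 2.236|: A 0.016; B 0.233; C 0.070.

A, C, B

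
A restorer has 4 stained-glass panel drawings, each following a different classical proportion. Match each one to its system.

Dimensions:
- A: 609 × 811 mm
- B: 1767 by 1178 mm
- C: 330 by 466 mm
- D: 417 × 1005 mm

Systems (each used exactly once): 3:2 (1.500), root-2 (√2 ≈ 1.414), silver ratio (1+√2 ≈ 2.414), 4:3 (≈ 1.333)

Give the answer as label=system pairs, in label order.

A = 811/609 ≈ 1.332 → 4:3 (1.333)
B = 1767/1178 ≈ 1.500 → 3:2 (1.500)
C = 466/330 ≈ 1.412 → root-2 (1.414)
D = 1005/417 ≈ 2.410 → silver ratio (2.414)

A=4:3, B=3:2, C=root-2, D=silver ratio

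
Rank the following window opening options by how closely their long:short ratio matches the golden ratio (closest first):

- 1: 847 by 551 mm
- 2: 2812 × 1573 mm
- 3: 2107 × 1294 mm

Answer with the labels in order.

1: 847/551 ≈ 1.537 → |1.537 − 1.618| = 0.081
2: 2812/1573 ≈ 1.788 → |1.788 − 1.618| = 0.170
3: 2107/1294 ≈ 1.628 → |1.628 − 1.618| = 0.010

3, 1, 2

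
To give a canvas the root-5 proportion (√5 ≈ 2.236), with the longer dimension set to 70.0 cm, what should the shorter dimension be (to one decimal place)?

root-5 ≈ 2.23607.
Shorter side = 70.0 ÷ 2.23607 ≈ 31.305 → 31.3 cm.

31.3 cm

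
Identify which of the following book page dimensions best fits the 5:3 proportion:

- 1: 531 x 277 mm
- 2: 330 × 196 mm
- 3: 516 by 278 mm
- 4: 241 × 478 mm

Target 5:3 ≈ 1.667.
1: 1.917 (Δ0.250)  2: 1.684 (Δ0.017)  3: 1.856 (Δ0.189)  4: 1.983 (Δ0.316)

2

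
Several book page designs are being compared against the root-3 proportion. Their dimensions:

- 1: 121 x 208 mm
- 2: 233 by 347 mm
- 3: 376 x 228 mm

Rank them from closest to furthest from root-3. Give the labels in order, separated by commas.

1, 3, 2

Ratios: 1 = 208 / 121 ≈ 1.719; 2 = 347 / 233 ≈ 1.489; 3 = 376 / 228 ≈ 1.649.
|Δ from 1.732|: 1 0.013; 2 0.243; 3 0.083.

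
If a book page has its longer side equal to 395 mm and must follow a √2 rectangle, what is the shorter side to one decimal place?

279.3 mm

root-2 ≈ 1.41421.
Shorter side = 395 ÷ 1.41421 ≈ 279.308 → 279.3 mm.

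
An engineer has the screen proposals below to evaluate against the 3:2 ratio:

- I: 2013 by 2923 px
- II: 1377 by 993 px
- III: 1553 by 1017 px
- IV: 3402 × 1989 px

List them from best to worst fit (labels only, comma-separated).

I: 2923/2013 ≈ 1.452 → |1.452 − 1.500| = 0.048
II: 1377/993 ≈ 1.387 → |1.387 − 1.500| = 0.113
III: 1553/1017 ≈ 1.527 → |1.527 − 1.500| = 0.027
IV: 3402/1989 ≈ 1.710 → |1.710 − 1.500| = 0.210

III, I, II, IV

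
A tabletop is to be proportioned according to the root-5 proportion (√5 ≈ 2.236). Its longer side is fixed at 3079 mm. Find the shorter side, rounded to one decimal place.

1377.0 mm

root-5 ≈ 2.23607.
Shorter side = 3079 ÷ 2.23607 ≈ 1376.969 → 1377.0 mm.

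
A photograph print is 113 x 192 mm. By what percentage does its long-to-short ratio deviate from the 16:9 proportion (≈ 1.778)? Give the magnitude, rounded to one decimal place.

Ratio = 192 / 113 ≈ 1.6991.
Ideal 16:9 ≈ 1.7778. |1.6991 − 1.7778| / 1.7778 ≈ 4.43% → 4.4%.

4.4%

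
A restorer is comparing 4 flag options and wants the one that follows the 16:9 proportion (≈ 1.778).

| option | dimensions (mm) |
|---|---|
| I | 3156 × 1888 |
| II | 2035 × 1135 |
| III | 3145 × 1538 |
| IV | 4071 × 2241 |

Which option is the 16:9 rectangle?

II

Target 16:9 ≈ 1.778.
I: 1.672 (Δ0.106)  II: 1.793 (Δ0.015)  III: 2.045 (Δ0.267)  IV: 1.817 (Δ0.039)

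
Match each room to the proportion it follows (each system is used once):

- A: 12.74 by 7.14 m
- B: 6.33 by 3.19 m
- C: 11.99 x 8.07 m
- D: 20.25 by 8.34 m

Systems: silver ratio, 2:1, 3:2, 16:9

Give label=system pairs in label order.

A = 12.74/7.14 ≈ 1.784 → 16:9 (1.778)
B = 6.33/3.19 ≈ 1.984 → 2:1 (2.000)
C = 11.99/8.07 ≈ 1.486 → 3:2 (1.500)
D = 20.25/8.34 ≈ 2.428 → silver ratio (2.414)

A=16:9, B=2:1, C=3:2, D=silver ratio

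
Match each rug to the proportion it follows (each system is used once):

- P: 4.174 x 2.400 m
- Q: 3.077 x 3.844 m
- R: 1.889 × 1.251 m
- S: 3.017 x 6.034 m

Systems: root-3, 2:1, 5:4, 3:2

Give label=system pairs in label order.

P = 4.174/2.400 ≈ 1.739 → root-3 (1.732)
Q = 3.844/3.077 ≈ 1.249 → 5:4 (1.250)
R = 1.889/1.251 ≈ 1.510 → 3:2 (1.500)
S = 6.034/3.017 ≈ 2.000 → 2:1 (2.000)

P=root-3, Q=5:4, R=3:2, S=2:1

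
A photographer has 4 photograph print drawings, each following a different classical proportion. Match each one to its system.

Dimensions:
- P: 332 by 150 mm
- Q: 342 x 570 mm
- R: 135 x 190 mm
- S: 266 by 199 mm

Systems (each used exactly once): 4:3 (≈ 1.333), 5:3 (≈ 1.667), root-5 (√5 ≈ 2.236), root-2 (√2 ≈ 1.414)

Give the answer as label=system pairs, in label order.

P=root-5, Q=5:3, R=root-2, S=4:3

P = 332/150 ≈ 2.213 → root-5 (2.236)
Q = 570/342 ≈ 1.667 → 5:3 (1.667)
R = 190/135 ≈ 1.407 → root-2 (1.414)
S = 266/199 ≈ 1.337 → 4:3 (1.333)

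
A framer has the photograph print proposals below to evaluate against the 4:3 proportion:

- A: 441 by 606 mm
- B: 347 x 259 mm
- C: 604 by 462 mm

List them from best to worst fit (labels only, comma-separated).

A: 606/441 ≈ 1.374 → |1.374 − 1.333| = 0.041
B: 347/259 ≈ 1.340 → |1.340 − 1.333| = 0.007
C: 604/462 ≈ 1.307 → |1.307 − 1.333| = 0.026

B, C, A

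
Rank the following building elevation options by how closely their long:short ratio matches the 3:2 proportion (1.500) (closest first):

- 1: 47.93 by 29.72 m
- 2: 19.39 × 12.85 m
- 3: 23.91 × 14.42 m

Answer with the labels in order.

Ratios: 1 = 47.93 / 29.72 ≈ 1.613; 2 = 19.39 / 12.85 ≈ 1.509; 3 = 23.91 / 14.42 ≈ 1.658.
|Δ from 1.500|: 1 0.113; 2 0.009; 3 0.158.

2, 1, 3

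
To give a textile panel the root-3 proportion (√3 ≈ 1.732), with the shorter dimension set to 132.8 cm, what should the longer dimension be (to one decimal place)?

root-3 ≈ 1.73205.
Longer side = 132.8 × 1.73205 ≈ 230.016 → 230.0 cm.

230.0 cm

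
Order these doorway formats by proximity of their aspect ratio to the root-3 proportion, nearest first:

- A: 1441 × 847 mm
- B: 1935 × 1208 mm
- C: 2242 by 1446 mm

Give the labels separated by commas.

A, B, C

A: 1441/847 ≈ 1.701 → |1.701 − 1.732| = 0.031
B: 1935/1208 ≈ 1.602 → |1.602 − 1.732| = 0.130
C: 2242/1446 ≈ 1.550 → |1.550 − 1.732| = 0.182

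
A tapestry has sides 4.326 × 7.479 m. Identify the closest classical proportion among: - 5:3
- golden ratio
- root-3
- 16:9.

Ratio = 7.479 / 4.326 ≈ 1.729.
Distances: 5:3 1.667 (Δ 0.062); golden ratio 1.618 (Δ 0.111); root-3 1.732 (Δ 0.003); 16:9 1.778 (Δ 0.049).

root-3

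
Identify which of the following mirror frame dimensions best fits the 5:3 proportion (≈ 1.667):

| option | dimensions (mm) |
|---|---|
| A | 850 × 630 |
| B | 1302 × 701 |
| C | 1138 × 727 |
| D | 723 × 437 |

Ratios (long/short): A ≈ 1.349; B ≈ 1.857; C ≈ 1.565; D ≈ 1.654.
5:3 ≈ 1.667; option D is nearest (Δ 0.013).

D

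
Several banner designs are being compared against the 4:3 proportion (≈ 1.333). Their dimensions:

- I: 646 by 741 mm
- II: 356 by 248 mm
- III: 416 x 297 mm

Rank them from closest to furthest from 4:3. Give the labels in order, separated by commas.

III, II, I

I: 741/646 ≈ 1.147 → |1.147 − 1.333| = 0.186
II: 356/248 ≈ 1.435 → |1.435 − 1.333| = 0.102
III: 416/297 ≈ 1.401 → |1.401 − 1.333| = 0.068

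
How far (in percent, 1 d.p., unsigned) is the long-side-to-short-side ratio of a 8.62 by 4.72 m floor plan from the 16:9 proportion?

2.7%

Ratio = 8.62 / 4.72 ≈ 1.8263.
Ideal 16:9 ≈ 1.7778. |1.8263 − 1.7778| / 1.7778 ≈ 2.73% → 2.7%.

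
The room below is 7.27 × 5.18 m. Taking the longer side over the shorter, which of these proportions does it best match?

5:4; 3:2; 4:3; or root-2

7.27/5.18 ≈ 1.403. Nearest candidates are root-2 (1.414, off by 0.011) and 4:3 (1.333, off by 0.070).

root-2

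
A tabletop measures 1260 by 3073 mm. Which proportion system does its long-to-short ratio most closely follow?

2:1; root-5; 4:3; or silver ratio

Ratio = 3073 / 1260 ≈ 2.439.
Distances: 2:1 2.000 (Δ 0.439); root-5 2.236 (Δ 0.203); 4:3 1.333 (Δ 1.106); silver ratio 2.414 (Δ 0.025).

silver ratio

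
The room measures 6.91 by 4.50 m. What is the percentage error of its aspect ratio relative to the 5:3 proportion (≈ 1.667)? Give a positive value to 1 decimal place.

7.9%

Ratio = 6.91 / 4.50 ≈ 1.5356.
Ideal 5:3 ≈ 1.6667. |1.5356 − 1.6667| / 1.6667 ≈ 7.87% → 7.9%.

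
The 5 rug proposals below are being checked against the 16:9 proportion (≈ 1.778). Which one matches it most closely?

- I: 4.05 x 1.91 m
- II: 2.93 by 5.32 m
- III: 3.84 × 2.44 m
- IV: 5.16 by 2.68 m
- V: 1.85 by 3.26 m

V

Ratios (long/short): I ≈ 2.120; II ≈ 1.816; III ≈ 1.574; IV ≈ 1.925; V ≈ 1.762.
16:9 ≈ 1.778; option V is nearest (Δ 0.016).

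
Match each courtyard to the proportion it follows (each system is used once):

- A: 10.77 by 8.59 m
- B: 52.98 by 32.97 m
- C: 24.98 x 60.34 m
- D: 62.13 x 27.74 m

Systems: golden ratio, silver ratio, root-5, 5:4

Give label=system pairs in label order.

Ratios: A ≈ 1.254; B ≈ 1.607; C ≈ 2.416; D ≈ 2.240.
Targets: golden ratio ≈ 1.618; silver ratio ≈ 2.414; root-5 ≈ 2.236; 5:4 ≈ 1.250.

A=5:4, B=golden ratio, C=silver ratio, D=root-5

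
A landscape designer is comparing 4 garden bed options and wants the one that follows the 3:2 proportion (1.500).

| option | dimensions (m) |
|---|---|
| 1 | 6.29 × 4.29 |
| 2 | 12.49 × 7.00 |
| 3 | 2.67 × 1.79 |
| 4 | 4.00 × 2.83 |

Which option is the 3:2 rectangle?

3

Ratios (long/short): 1 ≈ 1.466; 2 ≈ 1.784; 3 ≈ 1.492; 4 ≈ 1.413.
3:2 ≈ 1.500; option 3 is nearest (Δ 0.008).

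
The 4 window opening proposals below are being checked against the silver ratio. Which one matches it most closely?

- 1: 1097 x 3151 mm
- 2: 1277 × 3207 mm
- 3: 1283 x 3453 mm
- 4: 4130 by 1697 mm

4

Ratios (long/short): 1 ≈ 2.872; 2 ≈ 2.511; 3 ≈ 2.691; 4 ≈ 2.434.
silver ratio ≈ 2.414; option 4 is nearest (Δ 0.020).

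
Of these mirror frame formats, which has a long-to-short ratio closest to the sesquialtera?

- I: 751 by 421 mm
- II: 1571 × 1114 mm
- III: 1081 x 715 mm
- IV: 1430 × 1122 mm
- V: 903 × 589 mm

III

Ratios (long/short): I ≈ 1.784; II ≈ 1.410; III ≈ 1.512; IV ≈ 1.275; V ≈ 1.533.
3:2 ≈ 1.500; option III is nearest (Δ 0.012).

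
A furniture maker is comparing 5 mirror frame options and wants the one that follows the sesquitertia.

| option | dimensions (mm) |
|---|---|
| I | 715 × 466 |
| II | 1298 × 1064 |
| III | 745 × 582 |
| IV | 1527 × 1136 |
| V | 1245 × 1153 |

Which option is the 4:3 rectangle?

Target 4:3 ≈ 1.333.
I: 1.534 (Δ0.201)  II: 1.220 (Δ0.113)  III: 1.280 (Δ0.053)  IV: 1.344 (Δ0.011)  V: 1.080 (Δ0.253)

IV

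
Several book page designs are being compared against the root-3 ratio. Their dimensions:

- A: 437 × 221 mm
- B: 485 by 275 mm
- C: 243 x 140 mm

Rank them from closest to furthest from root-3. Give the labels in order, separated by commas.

Ratios: A = 437 / 221 ≈ 1.977; B = 485 / 275 ≈ 1.764; C = 243 / 140 ≈ 1.736.
|Δ from 1.732|: A 0.245; B 0.032; C 0.004.

C, B, A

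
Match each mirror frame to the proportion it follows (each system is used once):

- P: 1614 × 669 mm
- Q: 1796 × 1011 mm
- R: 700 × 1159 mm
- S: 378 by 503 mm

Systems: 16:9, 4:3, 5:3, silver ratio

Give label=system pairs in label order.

P = 1614/669 ≈ 2.413 → silver ratio (2.414)
Q = 1796/1011 ≈ 1.776 → 16:9 (1.778)
R = 1159/700 ≈ 1.656 → 5:3 (1.667)
S = 503/378 ≈ 1.331 → 4:3 (1.333)

P=silver ratio, Q=16:9, R=5:3, S=4:3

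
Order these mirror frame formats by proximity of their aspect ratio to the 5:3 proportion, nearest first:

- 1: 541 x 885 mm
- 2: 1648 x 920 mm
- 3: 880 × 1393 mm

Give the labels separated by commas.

Ratios: 1 = 885 / 541 ≈ 1.636; 2 = 1648 / 920 ≈ 1.791; 3 = 1393 / 880 ≈ 1.583.
|Δ from 1.667|: 1 0.031; 2 0.124; 3 0.084.

1, 3, 2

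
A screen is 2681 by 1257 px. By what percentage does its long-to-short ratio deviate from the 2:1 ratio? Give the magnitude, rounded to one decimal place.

Ratio = 2681 / 1257 ≈ 2.1329.
Ideal 2:1 = 2.0000. |2.1329 − 2.0000| / 2.0000 ≈ 6.64% → 6.6%.

6.6%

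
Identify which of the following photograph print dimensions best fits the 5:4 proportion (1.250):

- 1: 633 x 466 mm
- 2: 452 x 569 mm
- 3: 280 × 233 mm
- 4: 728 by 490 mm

2

Ratios (long/short): 1 ≈ 1.358; 2 ≈ 1.259; 3 ≈ 1.202; 4 ≈ 1.486.
5:4 ≈ 1.250; option 2 is nearest (Δ 0.009).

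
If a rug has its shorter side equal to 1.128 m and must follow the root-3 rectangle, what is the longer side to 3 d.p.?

root-3 ≈ 1.73205.
Longer side = 1.128 × 1.73205 ≈ 1.95375 → 1.954 m.

1.954 m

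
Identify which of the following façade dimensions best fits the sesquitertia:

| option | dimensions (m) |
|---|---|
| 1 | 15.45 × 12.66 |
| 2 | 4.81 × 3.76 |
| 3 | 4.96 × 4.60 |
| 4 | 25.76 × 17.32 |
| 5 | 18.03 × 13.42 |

5

Ratios (long/short): 1 ≈ 1.220; 2 ≈ 1.279; 3 ≈ 1.078; 4 ≈ 1.487; 5 ≈ 1.344.
4:3 ≈ 1.333; option 5 is nearest (Δ 0.011).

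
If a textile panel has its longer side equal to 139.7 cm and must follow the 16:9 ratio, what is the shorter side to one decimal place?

78.6 cm

16:9 ≈ 1.77778.
Shorter side = 139.7 ÷ 1.77778 ≈ 78.581 → 78.6 cm.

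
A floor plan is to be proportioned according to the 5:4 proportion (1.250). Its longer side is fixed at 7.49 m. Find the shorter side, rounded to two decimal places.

5.99 m

5:4 = 1.25000.
Shorter side = 7.49 ÷ 1.25000 ≈ 5.9920 → 5.99 m.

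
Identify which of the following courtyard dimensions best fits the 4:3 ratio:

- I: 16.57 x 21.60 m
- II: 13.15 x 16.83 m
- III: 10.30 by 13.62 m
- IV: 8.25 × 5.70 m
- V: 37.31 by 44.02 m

Ratios (long/short): I ≈ 1.304; II ≈ 1.280; III ≈ 1.322; IV ≈ 1.447; V ≈ 1.180.
4:3 ≈ 1.333; option III is nearest (Δ 0.011).

III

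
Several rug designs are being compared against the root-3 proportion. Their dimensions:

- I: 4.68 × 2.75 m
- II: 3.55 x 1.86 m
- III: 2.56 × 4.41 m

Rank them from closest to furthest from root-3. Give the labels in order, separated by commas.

Ratios: I = 4.68 / 2.75 ≈ 1.702; II = 3.55 / 1.86 ≈ 1.909; III = 4.41 / 2.56 ≈ 1.723.
|Δ from 1.732|: I 0.030; II 0.177; III 0.009.

III, I, II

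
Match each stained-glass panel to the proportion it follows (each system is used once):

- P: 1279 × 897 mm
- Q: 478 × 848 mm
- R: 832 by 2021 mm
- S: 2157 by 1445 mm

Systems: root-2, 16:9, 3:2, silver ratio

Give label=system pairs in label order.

P = 1279/897 ≈ 1.426 → root-2 (1.414)
Q = 848/478 ≈ 1.774 → 16:9 (1.778)
R = 2021/832 ≈ 2.429 → silver ratio (2.414)
S = 2157/1445 ≈ 1.493 → 3:2 (1.500)

P=root-2, Q=16:9, R=silver ratio, S=3:2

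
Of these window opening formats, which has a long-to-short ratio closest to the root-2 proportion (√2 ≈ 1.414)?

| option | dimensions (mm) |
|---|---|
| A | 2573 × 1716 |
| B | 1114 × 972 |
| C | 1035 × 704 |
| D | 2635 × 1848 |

Target root-2 ≈ 1.414.
A: 1.499 (Δ0.085)  B: 1.146 (Δ0.268)  C: 1.470 (Δ0.056)  D: 1.426 (Δ0.012)

D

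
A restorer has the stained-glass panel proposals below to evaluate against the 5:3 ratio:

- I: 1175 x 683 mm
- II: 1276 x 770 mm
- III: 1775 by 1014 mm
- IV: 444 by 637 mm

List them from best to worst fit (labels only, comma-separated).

Ratios: I = 1175 / 683 ≈ 1.720; II = 1276 / 770 ≈ 1.657; III = 1775 / 1014 ≈ 1.750; IV = 637 / 444 ≈ 1.435.
|Δ from 1.667|: I 0.053; II 0.010; III 0.083; IV 0.232.

II, I, III, IV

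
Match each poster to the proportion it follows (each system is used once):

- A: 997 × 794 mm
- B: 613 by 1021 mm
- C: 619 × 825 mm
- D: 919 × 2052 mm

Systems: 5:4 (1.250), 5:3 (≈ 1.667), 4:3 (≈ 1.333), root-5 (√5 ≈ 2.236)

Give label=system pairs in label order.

A=5:4, B=5:3, C=4:3, D=root-5

Ratios: A ≈ 1.256; B ≈ 1.666; C ≈ 1.333; D ≈ 2.233.
Targets: 5:4 ≈ 1.250; 5:3 ≈ 1.667; 4:3 ≈ 1.333; root-5 ≈ 2.236.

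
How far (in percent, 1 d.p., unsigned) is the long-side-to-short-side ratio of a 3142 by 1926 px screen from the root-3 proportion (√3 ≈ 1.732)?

Ratio = 3142 / 1926 ≈ 1.6314.
Ideal root-3 ≈ 1.7321. |1.6314 − 1.7321| / 1.7321 ≈ 5.81% → 5.8%.

5.8%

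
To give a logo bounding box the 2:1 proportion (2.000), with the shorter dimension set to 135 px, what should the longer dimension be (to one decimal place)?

2:1 = 2.00000.
Longer side = 135 × 2.00000 ≈ 270.000 → 270.0 px.

270.0 px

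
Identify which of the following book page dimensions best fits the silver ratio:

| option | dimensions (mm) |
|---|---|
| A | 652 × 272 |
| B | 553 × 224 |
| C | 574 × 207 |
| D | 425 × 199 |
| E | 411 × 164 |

Target silver ratio ≈ 2.414.
A: 2.397 (Δ0.017)  B: 2.469 (Δ0.055)  C: 2.773 (Δ0.359)  D: 2.136 (Δ0.278)  E: 2.506 (Δ0.092)

A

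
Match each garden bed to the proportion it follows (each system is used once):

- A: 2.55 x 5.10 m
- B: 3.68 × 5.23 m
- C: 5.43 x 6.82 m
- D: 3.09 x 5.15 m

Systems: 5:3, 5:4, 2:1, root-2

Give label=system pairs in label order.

A = 5.10/2.55 ≈ 2.000 → 2:1 (2.000)
B = 5.23/3.68 ≈ 1.421 → root-2 (1.414)
C = 6.82/5.43 ≈ 1.256 → 5:4 (1.250)
D = 5.15/3.09 ≈ 1.667 → 5:3 (1.667)

A=2:1, B=root-2, C=5:4, D=5:3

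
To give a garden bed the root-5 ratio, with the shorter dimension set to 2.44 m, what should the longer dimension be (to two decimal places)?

5.46 m

root-5 ≈ 2.23607.
Longer side = 2.44 × 2.23607 ≈ 5.4560 → 5.46 m.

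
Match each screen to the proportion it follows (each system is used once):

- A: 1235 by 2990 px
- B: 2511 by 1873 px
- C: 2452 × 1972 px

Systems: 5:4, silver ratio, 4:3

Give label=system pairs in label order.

A=silver ratio, B=4:3, C=5:4

A = 2990/1235 ≈ 2.421 → silver ratio (2.414)
B = 2511/1873 ≈ 1.341 → 4:3 (1.333)
C = 2452/1972 ≈ 1.243 → 5:4 (1.250)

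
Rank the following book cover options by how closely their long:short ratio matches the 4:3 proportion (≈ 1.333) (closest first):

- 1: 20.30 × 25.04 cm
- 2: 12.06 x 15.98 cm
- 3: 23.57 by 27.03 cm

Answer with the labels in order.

2, 1, 3

1: 25.04/20.30 ≈ 1.233 → |1.233 − 1.333| = 0.100
2: 15.98/12.06 ≈ 1.325 → |1.325 − 1.333| = 0.008
3: 27.03/23.57 ≈ 1.147 → |1.147 − 1.333| = 0.186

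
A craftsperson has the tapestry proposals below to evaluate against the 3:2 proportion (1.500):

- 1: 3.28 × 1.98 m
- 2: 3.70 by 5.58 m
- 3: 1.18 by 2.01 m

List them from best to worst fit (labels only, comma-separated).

1: 3.28/1.98 ≈ 1.657 → |1.657 − 1.500| = 0.157
2: 5.58/3.70 ≈ 1.508 → |1.508 − 1.500| = 0.008
3: 2.01/1.18 ≈ 1.703 → |1.703 − 1.500| = 0.203

2, 1, 3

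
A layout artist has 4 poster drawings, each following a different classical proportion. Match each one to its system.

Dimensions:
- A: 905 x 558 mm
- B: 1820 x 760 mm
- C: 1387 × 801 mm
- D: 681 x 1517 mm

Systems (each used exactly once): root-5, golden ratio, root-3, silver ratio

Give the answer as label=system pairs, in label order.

A=golden ratio, B=silver ratio, C=root-3, D=root-5

Ratios: A ≈ 1.622; B ≈ 2.395; C ≈ 1.732; D ≈ 2.228.
Targets: root-5 ≈ 2.236; golden ratio ≈ 1.618; root-3 ≈ 1.732; silver ratio ≈ 2.414.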